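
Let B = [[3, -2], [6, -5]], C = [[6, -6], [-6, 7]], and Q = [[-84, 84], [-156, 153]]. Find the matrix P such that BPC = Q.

P = [[-4, 2], [1, 3]]

P = B⁻¹QC⁻¹ (apply B⁻¹ on the left and C⁻¹ on the right).
det B = -3, so B⁻¹ = [[5/3, -2/3], [2, -1]].
C has determinant 6; C⁻¹ = [[7/6, 1], [1, 1]].
B⁻¹Q = [[-36, 38], [-12, 15]].
P = (B⁻¹Q)C⁻¹ = [[-4, 2], [1, 3]].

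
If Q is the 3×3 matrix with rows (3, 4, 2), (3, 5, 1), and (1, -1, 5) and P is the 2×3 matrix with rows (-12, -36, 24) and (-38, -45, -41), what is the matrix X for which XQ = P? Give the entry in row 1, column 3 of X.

Since Q sits to the right of X, X = PQ⁻¹.
det Q = 6; the adjugate gives Q⁻¹ = [[13/3, -11/3, -1], [-7/3, 13/6, 1/2], [-4/3, 7/6, 1/2]].
X = PQ⁻¹ = [[-12, -36, 24], [-38, -45, -41]] · [[13/3, -11/3, -1], [-7/3, 13/6, 1/2], [-4/3, 7/6, 1/2]] = [[0, -6, 6], [-5, -6, -5]].

6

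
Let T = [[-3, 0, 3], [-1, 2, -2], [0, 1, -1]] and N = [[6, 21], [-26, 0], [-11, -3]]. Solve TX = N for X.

X = [[4, -6], [-5, -2], [6, 1]]

Left-multiplying both sides by T⁻¹ gives X = T⁻¹N.
det T = -3, so T⁻¹ = [[0, -1, 2], [1/3, -1, 3], [1/3, -1, 2]].
X = T⁻¹N = [[0, -1, 2], [1/3, -1, 3], [1/3, -1, 2]] · [[6, 21], [-26, 0], [-11, -3]] = [[4, -6], [-5, -2], [6, 1]].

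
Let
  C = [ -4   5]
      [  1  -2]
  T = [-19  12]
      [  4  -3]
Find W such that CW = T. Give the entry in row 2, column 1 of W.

1

Since C multiplies W on the left, W = C⁻¹T.
C has determinant 3; C⁻¹ = [[-2/3, -5/3], [-1/3, -4/3]].
W = C⁻¹T = [[-2/3, -5/3], [-1/3, -4/3]] · [[-19, 12], [4, -3]] = [[6, -3], [1, 0]].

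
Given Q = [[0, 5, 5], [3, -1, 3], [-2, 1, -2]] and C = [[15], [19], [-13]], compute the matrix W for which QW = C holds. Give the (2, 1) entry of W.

Since Q multiplies W on the left, W = Q⁻¹C.
det Q = 5, so Q⁻¹ = [[-1/5, 3, 4], [0, 2, 3], [1/5, -2, -3]].
W = Q⁻¹C = [[-1/5, 3, 4], [0, 2, 3], [1/5, -2, -3]] · [[15], [19], [-13]] = [[2], [-1], [4]].

-1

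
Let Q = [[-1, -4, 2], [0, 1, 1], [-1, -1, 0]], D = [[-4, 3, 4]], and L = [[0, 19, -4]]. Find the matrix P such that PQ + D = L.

PQ = L − D = [[4, 16, -8]].
Q is on the right of P, so right-multiply by Q⁻¹: P = (L − D)Q⁻¹.
det Q = 5, so Q⁻¹ = [[1/5, -2/5, -6/5], [-1/5, 2/5, 1/5], [1/5, 3/5, -1/5]].
P = (L − D)Q⁻¹ = [[-4, 0, 0]].

P = [[-4, 0, 0]]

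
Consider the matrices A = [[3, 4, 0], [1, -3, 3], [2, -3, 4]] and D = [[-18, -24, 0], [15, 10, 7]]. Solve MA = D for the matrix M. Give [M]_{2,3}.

1

Since A sits to the right of M, M = DA⁻¹.
A has determinant -1; A⁻¹ = [[3, 16, -12], [-2, -12, 9], [-3, -17, 13]].
M = DA⁻¹ = [[-18, -24, 0], [15, 10, 7]] · [[3, 16, -12], [-2, -12, 9], [-3, -17, 13]] = [[-6, 0, 0], [4, 1, 1]].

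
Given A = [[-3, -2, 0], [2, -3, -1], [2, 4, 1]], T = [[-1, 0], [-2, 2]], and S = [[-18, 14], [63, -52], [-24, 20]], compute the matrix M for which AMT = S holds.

M = [[-2, -5], [1, 4], [4, 4]]

Isolating M: multiply by A⁻¹ from the left and T⁻¹ from the right, so M = A⁻¹ST⁻¹.
det A = 5; the adjugate gives A⁻¹ = [[1/5, 2/5, 2/5], [-4/5, -3/5, -3/5], [14/5, 8/5, 13/5]].
det T = -2; the adjugate gives T⁻¹ = [[-1, 0], [-1, 1/2]].
A⁻¹S = [[12, -10], [-9, 8], [-12, 8]].
M = (A⁻¹S)T⁻¹ = [[-2, -5], [1, 4], [4, 4]].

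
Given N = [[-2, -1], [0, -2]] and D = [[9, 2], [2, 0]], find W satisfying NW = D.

W = [[-4, -1], [-1, 0]]

Left-multiplying both sides by N⁻¹ gives W = N⁻¹D.
N has determinant 4; N⁻¹ = [[-1/2, 1/4], [0, -1/2]].
W = N⁻¹D = [[-1/2, 1/4], [0, -1/2]] · [[9, 2], [2, 0]] = [[-4, -1], [-1, 0]].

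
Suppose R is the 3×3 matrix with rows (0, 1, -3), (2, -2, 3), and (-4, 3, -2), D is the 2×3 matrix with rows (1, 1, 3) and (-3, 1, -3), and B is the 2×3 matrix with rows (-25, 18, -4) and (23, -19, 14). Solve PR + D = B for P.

P = [[-4, -3, 5], [2, 5, -4]]

PR = B − D = [[-26, 17, -7], [26, -20, 17]].
Right-multiplying both sides by R⁻¹ gives P = (B − D)R⁻¹.
det R = -2; the adjugate gives R⁻¹ = [[5/2, 7/2, 3/2], [4, 6, 3], [1, 2, 1]].
P = (B − D)R⁻¹ = [[-4, -3, 5], [2, 5, -4]].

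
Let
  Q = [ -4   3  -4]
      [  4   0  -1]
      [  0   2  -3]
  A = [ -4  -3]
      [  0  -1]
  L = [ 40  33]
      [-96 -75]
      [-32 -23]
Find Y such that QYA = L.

Y = [[5, 0], [-2, -5], [-4, -3]]

Y = Q⁻¹LA⁻¹ (apply Q⁻¹ on the left and A⁻¹ on the right).
Q has determinant -4; Q⁻¹ = [[-1/2, -1/4, 3/4], [-3, -3, 5], [-2, -2, 3]].
det A = 4; the adjugate gives A⁻¹ = [[-1/4, 3/4], [0, -1]].
Q⁻¹L = [[-20, -15], [8, 11], [16, 15]].
Y = (Q⁻¹L)A⁻¹ = [[5, 0], [-2, -5], [-4, -3]].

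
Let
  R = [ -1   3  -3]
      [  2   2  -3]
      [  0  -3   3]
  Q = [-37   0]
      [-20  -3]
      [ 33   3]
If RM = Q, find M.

M = [[4, -3], [-5, -6], [6, -5]]

Since R multiplies M on the left, M = R⁻¹Q.
R has determinant 3; R⁻¹ = [[-1, 0, -1], [-2, -1, -3], [-2, -1, -8/3]].
M = R⁻¹Q = [[-1, 0, -1], [-2, -1, -3], [-2, -1, -8/3]] · [[-37, 0], [-20, -3], [33, 3]] = [[4, -3], [-5, -6], [6, -5]].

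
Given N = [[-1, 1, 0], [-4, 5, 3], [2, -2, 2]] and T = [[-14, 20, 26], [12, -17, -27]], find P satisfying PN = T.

P = [[-2, 6, 4], [-4, -5, -6]]

N is on the right of P, so right-multiply by N⁻¹: P = TN⁻¹.
det N = -2, so N⁻¹ = [[-8, 1, -3/2], [-7, 1, -3/2], [1, 0, 1/2]].
P = TN⁻¹ = [[-14, 20, 26], [12, -17, -27]] · [[-8, 1, -3/2], [-7, 1, -3/2], [1, 0, 1/2]] = [[-2, 6, 4], [-4, -5, -6]].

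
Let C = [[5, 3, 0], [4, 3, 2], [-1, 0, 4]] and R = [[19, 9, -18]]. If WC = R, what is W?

W = [[2, 1, -5]]

C is on the right of W, so right-multiply by C⁻¹: W = RC⁻¹.
det C = 6, so C⁻¹ = [[2, -2, 1], [-3, 10/3, -5/3], [1/2, -1/2, 1/2]].
W = RC⁻¹ = [[19, 9, -18]] · [[2, -2, 1], [-3, 10/3, -5/3], [1/2, -1/2, 1/2]] = [[2, 1, -5]].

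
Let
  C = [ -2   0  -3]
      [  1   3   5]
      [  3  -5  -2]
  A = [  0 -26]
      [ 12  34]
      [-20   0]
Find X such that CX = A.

Since C multiplies X on the left, X = C⁻¹A.
det C = 4; the adjugate gives C⁻¹ = [[19/4, 15/4, 9/4], [17/4, 13/4, 7/4], [-7/2, -5/2, -3/2]].
X = C⁻¹A = [[19/4, 15/4, 9/4], [17/4, 13/4, 7/4], [-7/2, -5/2, -3/2]] · [[0, -26], [12, 34], [-20, 0]] = [[0, 4], [4, 0], [0, 6]].

X = [[0, 4], [4, 0], [0, 6]]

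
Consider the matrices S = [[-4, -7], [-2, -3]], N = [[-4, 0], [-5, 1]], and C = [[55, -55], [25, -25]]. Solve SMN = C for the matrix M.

M = [[-5, 5], [-5, 5]]

Isolating M: multiply by S⁻¹ from the left and N⁻¹ from the right, so M = S⁻¹CN⁻¹.
det S = -2, so S⁻¹ = [[3/2, -7/2], [-1, 2]].
det N = -4, so N⁻¹ = [[-1/4, 0], [-5/4, 1]].
S⁻¹C = [[-5, 5], [-5, 5]].
M = (S⁻¹C)N⁻¹ = [[-5, 5], [-5, 5]].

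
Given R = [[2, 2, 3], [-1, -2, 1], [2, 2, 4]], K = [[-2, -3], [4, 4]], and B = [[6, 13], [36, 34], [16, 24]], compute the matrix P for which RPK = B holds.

Isolating P: multiply by R⁻¹ from the left and K⁻¹ from the right, so P = R⁻¹BK⁻¹.
det R = -2; the adjugate gives R⁻¹ = [[5, 1, -4], [-3, -1, 5/2], [-1, 0, 1]].
det K = 4, so K⁻¹ = [[1, 3/4], [-1, -1/2]].
R⁻¹B = [[2, 3], [-14, -13], [10, 11]].
P = (R⁻¹B)K⁻¹ = [[-1, 0], [-1, -4], [-1, 2]].

P = [[-1, 0], [-1, -4], [-1, 2]]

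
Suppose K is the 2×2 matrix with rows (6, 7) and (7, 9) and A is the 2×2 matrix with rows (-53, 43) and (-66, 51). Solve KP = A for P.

Since K multiplies P on the left, P = K⁻¹A.
det K = 5; the adjugate gives K⁻¹ = [[9/5, -7/5], [-7/5, 6/5]].
P = K⁻¹A = [[9/5, -7/5], [-7/5, 6/5]] · [[-53, 43], [-66, 51]] = [[-3, 6], [-5, 1]].

P = [[-3, 6], [-5, 1]]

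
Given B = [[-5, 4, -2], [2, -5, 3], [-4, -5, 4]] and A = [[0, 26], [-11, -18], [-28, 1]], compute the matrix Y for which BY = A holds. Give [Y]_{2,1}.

Since B multiplies Y on the left, Y = B⁻¹A.
det B = 5; the adjugate gives B⁻¹ = [[-1, -6/5, 2/5], [-4, -28/5, 11/5], [-6, -41/5, 17/5]].
Y = B⁻¹A = [[-1, -6/5, 2/5], [-4, -28/5, 11/5], [-6, -41/5, 17/5]] · [[0, 26], [-11, -18], [-28, 1]] = [[2, -4], [0, -1], [-5, -5]].

0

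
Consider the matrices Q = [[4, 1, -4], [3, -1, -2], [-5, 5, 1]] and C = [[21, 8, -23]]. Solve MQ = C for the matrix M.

Right-multiplying both sides by Q⁻¹ gives M = CQ⁻¹.
Q has determinant 3; Q⁻¹ = [[3, -7, -2], [7/3, -16/3, -4/3], [10/3, -25/3, -7/3]].
M = CQ⁻¹ = [[21, 8, -23]] · [[3, -7, -2], [7/3, -16/3, -4/3], [10/3, -25/3, -7/3]] = [[5, 2, 1]].

M = [[5, 2, 1]]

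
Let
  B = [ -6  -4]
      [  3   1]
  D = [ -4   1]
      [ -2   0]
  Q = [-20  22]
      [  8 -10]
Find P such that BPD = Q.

P = [[-3, 5], [-1, 1]]

Left-multiply by B⁻¹ and right-multiply by D⁻¹: P = B⁻¹QD⁻¹.
det B = 6; the adjugate gives B⁻¹ = [[1/6, 2/3], [-1/2, -1]].
det D = 2, so D⁻¹ = [[0, -1/2], [1, -2]].
B⁻¹Q = [[2, -3], [2, -1]].
P = (B⁻¹Q)D⁻¹ = [[-3, 5], [-1, 1]].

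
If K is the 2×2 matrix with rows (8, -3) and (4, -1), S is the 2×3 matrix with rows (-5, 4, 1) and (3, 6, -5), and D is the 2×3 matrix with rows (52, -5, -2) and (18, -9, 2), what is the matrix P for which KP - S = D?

KP = D + S = [[47, -1, -1], [21, -3, -3]].
Left-multiplying both sides by K⁻¹ gives P = K⁻¹(D + S).
det K = 4, so K⁻¹ = [[-1/4, 3/4], [-1, 2]].
P = K⁻¹(D + S) = [[4, -2, -2], [-5, -5, -5]].

P = [[4, -2, -2], [-5, -5, -5]]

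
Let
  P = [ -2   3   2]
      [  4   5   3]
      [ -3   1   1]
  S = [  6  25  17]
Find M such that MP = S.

M = [[-2, 5, 6]]

Right-multiplying both sides by P⁻¹ gives M = SP⁻¹.
det P = -5, so P⁻¹ = [[-2/5, 1/5, 1/5], [13/5, -4/5, -14/5], [-19/5, 7/5, 22/5]].
M = SP⁻¹ = [[6, 25, 17]] · [[-2/5, 1/5, 1/5], [13/5, -4/5, -14/5], [-19/5, 7/5, 22/5]] = [[-2, 5, 6]].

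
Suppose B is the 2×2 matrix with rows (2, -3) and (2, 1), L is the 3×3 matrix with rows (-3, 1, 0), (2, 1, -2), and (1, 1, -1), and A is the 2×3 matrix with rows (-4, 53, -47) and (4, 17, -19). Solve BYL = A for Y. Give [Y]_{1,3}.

5

Isolating Y: multiply by B⁻¹ from the left and L⁻¹ from the right, so Y = B⁻¹AL⁻¹.
B has determinant 8; B⁻¹ = [[1/8, 3/8], [-1/4, 1/4]].
det L = -3; the adjugate gives L⁻¹ = [[-1/3, -1/3, 2/3], [0, -1, 2], [-1/3, -4/3, 5/3]].
B⁻¹A = [[1, 13, -13], [2, -9, 7]].
Y = (B⁻¹A)L⁻¹ = [[4, 4, 5], [-3, -1, -5]].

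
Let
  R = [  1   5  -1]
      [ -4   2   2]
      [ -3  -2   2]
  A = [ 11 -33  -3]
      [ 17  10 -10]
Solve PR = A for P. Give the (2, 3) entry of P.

1

R is on the right of P, so right-multiply by R⁻¹: P = AR⁻¹.
det R = 4, so R⁻¹ = [[2, -2, 3], [1/2, -1/4, 1/2], [7/2, -13/4, 11/2]].
P = AR⁻¹ = [[11, -33, -3], [17, 10, -10]] · [[2, -2, 3], [1/2, -1/4, 1/2], [7/2, -13/4, 11/2]] = [[-5, -4, 0], [4, -4, 1]].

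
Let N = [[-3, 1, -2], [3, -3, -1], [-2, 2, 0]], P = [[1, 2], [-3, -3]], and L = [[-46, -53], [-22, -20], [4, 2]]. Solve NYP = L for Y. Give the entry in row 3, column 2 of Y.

Left-multiply by N⁻¹ and right-multiply by P⁻¹: Y = N⁻¹LP⁻¹.
det N = -4; the adjugate gives N⁻¹ = [[-1/2, 1, 7/4], [-1/2, 1, 9/4], [0, -1, -3/2]].
det P = 3; the adjugate gives P⁻¹ = [[-1, -2/3], [1, 1/3]].
N⁻¹L = [[8, 10], [10, 11], [16, 17]].
Y = (N⁻¹L)P⁻¹ = [[2, -2], [1, -3], [1, -5]].

-5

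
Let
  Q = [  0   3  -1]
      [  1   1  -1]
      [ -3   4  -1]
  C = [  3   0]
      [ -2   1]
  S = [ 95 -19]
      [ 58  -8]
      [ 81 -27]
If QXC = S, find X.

X = [[5, 1], [5, -5], [-4, 4]]

X = Q⁻¹SC⁻¹ (apply Q⁻¹ on the left and C⁻¹ on the right).
det Q = 5, so Q⁻¹ = [[3/5, -1/5, -2/5], [4/5, -3/5, -1/5], [7/5, -9/5, -3/5]].
det C = 3, so C⁻¹ = [[1/3, 0], [2/3, 1]].
Q⁻¹S = [[13, 1], [25, -5], [-20, 4]].
X = (Q⁻¹S)C⁻¹ = [[5, 1], [5, -5], [-4, 4]].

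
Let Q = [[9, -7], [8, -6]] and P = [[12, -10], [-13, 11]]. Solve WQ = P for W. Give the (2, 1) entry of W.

Since Q sits to the right of W, W = PQ⁻¹.
det Q = 2, so Q⁻¹ = [[-3, 7/2], [-4, 9/2]].
W = PQ⁻¹ = [[12, -10], [-13, 11]] · [[-3, 7/2], [-4, 9/2]] = [[4, -3], [-5, 4]].

-5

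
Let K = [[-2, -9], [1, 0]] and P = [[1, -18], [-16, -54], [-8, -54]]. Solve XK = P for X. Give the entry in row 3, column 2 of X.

Right-multiplying both sides by K⁻¹ gives X = PK⁻¹.
det K = 9, so K⁻¹ = [[0, 1], [-1/9, -2/9]].
X = PK⁻¹ = [[1, -18], [-16, -54], [-8, -54]] · [[0, 1], [-1/9, -2/9]] = [[2, 5], [6, -4], [6, 4]].

4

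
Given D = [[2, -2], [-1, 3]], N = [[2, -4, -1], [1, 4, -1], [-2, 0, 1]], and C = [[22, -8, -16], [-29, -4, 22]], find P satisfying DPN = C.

P = D⁻¹CN⁻¹ (apply D⁻¹ on the left and N⁻¹ on the right).
det D = 4; the adjugate gives D⁻¹ = [[3/4, 1/2], [1/4, 1/2]].
det N = -4, so N⁻¹ = [[-1, -1, -2], [-1/4, 0, -1/4], [-2, -2, -3]].
D⁻¹C = [[2, -8, -1], [-9, -4, 7]].
P = (D⁻¹C)N⁻¹ = [[2, 0, 1], [-4, -5, -2]].

P = [[2, 0, 1], [-4, -5, -2]]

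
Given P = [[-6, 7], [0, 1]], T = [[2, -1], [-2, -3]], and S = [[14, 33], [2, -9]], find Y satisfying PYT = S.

Y = [[4, 4], [3, 2]]

Y = P⁻¹ST⁻¹ (apply P⁻¹ on the left and T⁻¹ on the right).
P has determinant -6; P⁻¹ = [[-1/6, 7/6], [0, 1]].
T has determinant -8; T⁻¹ = [[3/8, -1/8], [-1/4, -1/4]].
P⁻¹S = [[0, -16], [2, -9]].
Y = (P⁻¹S)T⁻¹ = [[4, 4], [3, 2]].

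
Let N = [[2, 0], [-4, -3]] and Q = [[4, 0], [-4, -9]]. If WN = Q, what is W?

Since N sits to the right of W, W = QN⁻¹.
det N = -6; the adjugate gives N⁻¹ = [[1/2, 0], [-2/3, -1/3]].
W = QN⁻¹ = [[4, 0], [-4, -9]] · [[1/2, 0], [-2/3, -1/3]] = [[2, 0], [4, 3]].

W = [[2, 0], [4, 3]]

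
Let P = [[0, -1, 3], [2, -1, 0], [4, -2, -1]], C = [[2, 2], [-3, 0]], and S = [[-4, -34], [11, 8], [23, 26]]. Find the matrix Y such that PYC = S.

Y = [[3, 0], [2, 1], [-5, -3]]

Isolating Y: multiply by P⁻¹ from the left and C⁻¹ from the right, so Y = P⁻¹SC⁻¹.
det P = -2, so P⁻¹ = [[-1/2, 7/2, -3/2], [-1, 6, -3], [0, 2, -1]].
C has determinant 6; C⁻¹ = [[0, -1/3], [1/2, 1/3]].
P⁻¹S = [[6, 6], [1, 4], [-1, -10]].
Y = (P⁻¹S)C⁻¹ = [[3, 0], [2, 1], [-5, -3]].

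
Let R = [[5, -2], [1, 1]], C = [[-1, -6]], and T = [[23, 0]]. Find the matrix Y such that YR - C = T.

YR = T + C = [[22, -6]].
Since R sits to the right of Y, Y = (T + C)R⁻¹.
det R = 7; the adjugate gives R⁻¹ = [[1/7, 2/7], [-1/7, 5/7]].
Y = (T + C)R⁻¹ = [[4, 2]].

Y = [[4, 2]]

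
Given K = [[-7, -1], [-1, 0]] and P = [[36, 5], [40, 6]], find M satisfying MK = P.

M = [[-5, -1], [-6, 2]]

Since K sits to the right of M, M = PK⁻¹.
det K = -1; the adjugate gives K⁻¹ = [[0, -1], [-1, 7]].
M = PK⁻¹ = [[36, 5], [40, 6]] · [[0, -1], [-1, 7]] = [[-5, -1], [-6, 2]].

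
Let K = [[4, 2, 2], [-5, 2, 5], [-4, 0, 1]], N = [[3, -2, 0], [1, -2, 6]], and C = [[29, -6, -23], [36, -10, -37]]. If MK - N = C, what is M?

MK = C + N = [[32, -8, -23], [37, -12, -31]].
Since K sits to the right of M, M = (C + N)K⁻¹.
det K = -6; the adjugate gives K⁻¹ = [[-1/3, 1/3, -1], [5/2, -2, 5], [-4/3, 4/3, -3]].
M = (C + N)K⁻¹ = [[0, -4, -3], [-1, -5, -4]].

M = [[0, -4, -3], [-1, -5, -4]]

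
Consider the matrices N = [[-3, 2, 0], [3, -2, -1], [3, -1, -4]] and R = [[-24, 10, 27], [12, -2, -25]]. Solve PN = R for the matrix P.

P = [[-1, -3, -6], [3, 1, 6]]

N is on the right of P, so right-multiply by N⁻¹: P = RN⁻¹.
det N = -3, so N⁻¹ = [[-7/3, -8/3, 2/3], [-3, -4, 1], [-1, -1, 0]].
P = RN⁻¹ = [[-24, 10, 27], [12, -2, -25]] · [[-7/3, -8/3, 2/3], [-3, -4, 1], [-1, -1, 0]] = [[-1, -3, -6], [3, 1, 6]].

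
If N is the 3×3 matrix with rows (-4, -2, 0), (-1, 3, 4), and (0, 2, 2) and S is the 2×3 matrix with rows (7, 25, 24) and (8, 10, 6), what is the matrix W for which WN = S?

Right-multiplying both sides by N⁻¹ gives W = SN⁻¹.
det N = 4, so N⁻¹ = [[-1/2, 1, -2], [1/2, -2, 4], [-1/2, 2, -7/2]].
W = SN⁻¹ = [[7, 25, 24], [8, 10, 6]] · [[-1/2, 1, -2], [1/2, -2, 4], [-1/2, 2, -7/2]] = [[-3, 5, 2], [-2, 0, 3]].

W = [[-3, 5, 2], [-2, 0, 3]]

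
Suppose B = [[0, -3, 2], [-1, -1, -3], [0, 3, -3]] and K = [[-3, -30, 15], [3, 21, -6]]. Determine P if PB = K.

P = [[3, 3, -6], [-3, -3, 3]]

Right-multiplying both sides by B⁻¹ gives P = KB⁻¹.
det B = 3; the adjugate gives B⁻¹ = [[4, -1, 11/3], [-1, 0, -2/3], [-1, 0, -1]].
P = KB⁻¹ = [[-3, -30, 15], [3, 21, -6]] · [[4, -1, 11/3], [-1, 0, -2/3], [-1, 0, -1]] = [[3, 3, -6], [-3, -3, 3]].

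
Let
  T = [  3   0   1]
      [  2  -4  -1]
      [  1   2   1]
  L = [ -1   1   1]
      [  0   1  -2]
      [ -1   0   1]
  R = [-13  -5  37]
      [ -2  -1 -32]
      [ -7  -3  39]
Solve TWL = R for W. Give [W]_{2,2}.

Left-multiply by T⁻¹ and right-multiply by L⁻¹: W = T⁻¹RL⁻¹.
T has determinant 2; T⁻¹ = [[-1, 1, 2], [-3/2, 1, 5/2], [4, -3, -6]].
L has determinant 2; L⁻¹ = [[1/2, -1/2, -3/2], [1, 0, -1], [1/2, -1/2, -1/2]].
T⁻¹R = [[-3, -2, 9], [0, -1, 10], [-4, 1, 10]].
W = (T⁻¹R)L⁻¹ = [[1, -3, 2], [4, -5, -4], [4, -3, 0]].

-5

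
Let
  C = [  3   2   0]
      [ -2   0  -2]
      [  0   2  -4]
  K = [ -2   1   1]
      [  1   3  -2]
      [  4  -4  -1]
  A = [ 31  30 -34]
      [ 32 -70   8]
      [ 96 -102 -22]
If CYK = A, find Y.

Y = [[3, 3, 1], [-1, 4, 2], [2, 3, -4]]

Isolating Y: multiply by C⁻¹ from the left and K⁻¹ from the right, so Y = C⁻¹AK⁻¹.
det C = -4; the adjugate gives C⁻¹ = [[-1, -2, 1], [2, 3, -3/2], [1, 3/2, -1]].
det K = -1; the adjugate gives K⁻¹ = [[11, 3, 5], [7, 2, 3], [16, 4, 7]].
C⁻¹A = [[1, 8, -4], [14, 3, -11], [-17, 27, 0]].
Y = (C⁻¹A)K⁻¹ = [[3, 3, 1], [-1, 4, 2], [2, 3, -4]].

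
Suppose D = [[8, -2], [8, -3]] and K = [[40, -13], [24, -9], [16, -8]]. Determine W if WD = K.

W = [[2, 3], [0, 3], [-2, 4]]

Right-multiplying both sides by D⁻¹ gives W = KD⁻¹.
D has determinant -8; D⁻¹ = [[3/8, -1/4], [1, -1]].
W = KD⁻¹ = [[40, -13], [24, -9], [16, -8]] · [[3/8, -1/4], [1, -1]] = [[2, 3], [0, 3], [-2, 4]].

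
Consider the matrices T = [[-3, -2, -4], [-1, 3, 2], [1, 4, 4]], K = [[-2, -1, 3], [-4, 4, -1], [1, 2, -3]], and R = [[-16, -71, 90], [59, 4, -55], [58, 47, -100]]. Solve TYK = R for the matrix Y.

Y = [[5, 3, 4], [3, -1, 5], [-5, -1, 2]]

Isolating Y: multiply by T⁻¹ from the left and K⁻¹ from the right, so Y = T⁻¹RK⁻¹.
det T = 4; the adjugate gives T⁻¹ = [[1, -2, 2], [3/2, -2, 5/2], [-7/4, 5/2, -11/4]].
K has determinant -3; K⁻¹ = [[10/3, -1, 11/3], [13/3, -1, 14/3], [4, -1, 4]].
T⁻¹R = [[-18, 15, 0], [3, 3, -5], [16, 5, -20]].
Y = (T⁻¹R)K⁻¹ = [[5, 3, 4], [3, -1, 5], [-5, -1, 2]].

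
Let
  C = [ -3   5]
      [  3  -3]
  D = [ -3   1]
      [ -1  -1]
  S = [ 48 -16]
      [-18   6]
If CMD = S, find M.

M = [[-3, 0], [-5, 0]]

Left-multiply by C⁻¹ and right-multiply by D⁻¹: M = C⁻¹SD⁻¹.
C has determinant -6; C⁻¹ = [[1/2, 5/6], [1/2, 1/2]].
det D = 4; the adjugate gives D⁻¹ = [[-1/4, -1/4], [1/4, -3/4]].
C⁻¹S = [[9, -3], [15, -5]].
M = (C⁻¹S)D⁻¹ = [[-3, 0], [-5, 0]].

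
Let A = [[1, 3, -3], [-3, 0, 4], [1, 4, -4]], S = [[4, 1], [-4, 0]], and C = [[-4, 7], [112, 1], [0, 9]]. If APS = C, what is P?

Left-multiply by A⁻¹ and right-multiply by S⁻¹: P = A⁻¹CS⁻¹.
det A = -4, so A⁻¹ = [[4, 0, -3], [2, 1/4, -5/4], [3, 1/4, -9/4]].
det S = 4, so S⁻¹ = [[0, -1/4], [1, 1]].
A⁻¹C = [[-16, 1], [20, 3], [16, 1]].
P = (A⁻¹C)S⁻¹ = [[1, 5], [3, -2], [1, -3]].

P = [[1, 5], [3, -2], [1, -3]]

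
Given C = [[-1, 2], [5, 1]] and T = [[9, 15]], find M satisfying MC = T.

M = [[6, 3]]

C is on the right of M, so right-multiply by C⁻¹: M = TC⁻¹.
C has determinant -11; C⁻¹ = [[-1/11, 2/11], [5/11, 1/11]].
M = TC⁻¹ = [[9, 15]] · [[-1/11, 2/11], [5/11, 1/11]] = [[6, 3]].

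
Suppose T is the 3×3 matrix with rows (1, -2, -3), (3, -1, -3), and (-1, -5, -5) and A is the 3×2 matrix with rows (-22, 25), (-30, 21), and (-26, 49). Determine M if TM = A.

T is on the left of M, so left-multiply by T⁻¹: M = T⁻¹A.
det T = 2, so T⁻¹ = [[-5, 5/2, 3/2], [9, -4, -3], [-8, 7/2, 5/2]].
M = T⁻¹A = [[-5, 5/2, 3/2], [9, -4, -3], [-8, 7/2, 5/2]] · [[-22, 25], [-30, 21], [-26, 49]] = [[-4, 1], [0, -6], [6, -4]].

M = [[-4, 1], [0, -6], [6, -4]]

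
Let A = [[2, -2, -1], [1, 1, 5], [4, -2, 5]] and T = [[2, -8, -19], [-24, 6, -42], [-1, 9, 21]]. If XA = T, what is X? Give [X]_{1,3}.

-1

A is on the right of X, so right-multiply by A⁻¹: X = TA⁻¹.
det A = 6, so A⁻¹ = [[5/2, 2, -3/2], [5/2, 7/3, -11/6], [-1, -2/3, 2/3]].
X = TA⁻¹ = [[2, -8, -19], [-24, 6, -42], [-1, 9, 21]] · [[5/2, 2, -3/2], [5/2, 7/3, -11/6], [-1, -2/3, 2/3]] = [[4, -2, -1], [-3, -6, -3], [-1, 5, -1]].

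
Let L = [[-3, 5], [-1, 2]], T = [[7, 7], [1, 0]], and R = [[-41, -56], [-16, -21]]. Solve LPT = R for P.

P = [[1, -5], [-1, 0]]

Left-multiply by L⁻¹ and right-multiply by T⁻¹: P = L⁻¹RT⁻¹.
det L = -1; the adjugate gives L⁻¹ = [[-2, 5], [-1, 3]].
det T = -7, so T⁻¹ = [[0, 1], [1/7, -1]].
L⁻¹R = [[2, 7], [-7, -7]].
P = (L⁻¹R)T⁻¹ = [[1, -5], [-1, 0]].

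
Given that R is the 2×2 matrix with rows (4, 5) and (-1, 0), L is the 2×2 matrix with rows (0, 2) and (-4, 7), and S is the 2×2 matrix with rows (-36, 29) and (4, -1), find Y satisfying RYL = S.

Y = R⁻¹SL⁻¹ (apply R⁻¹ on the left and L⁻¹ on the right).
R has determinant 5; R⁻¹ = [[0, -1], [1/5, 4/5]].
L has determinant 8; L⁻¹ = [[7/8, -1/4], [1/2, 0]].
R⁻¹S = [[-4, 1], [-4, 5]].
Y = (R⁻¹S)L⁻¹ = [[-3, 1], [-1, 1]].

Y = [[-3, 1], [-1, 1]]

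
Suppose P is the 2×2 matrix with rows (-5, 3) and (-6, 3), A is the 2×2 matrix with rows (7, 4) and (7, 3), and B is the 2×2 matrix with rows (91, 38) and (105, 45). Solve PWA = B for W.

W = P⁻¹BA⁻¹ (apply P⁻¹ on the left and A⁻¹ on the right).
det P = 3; the adjugate gives P⁻¹ = [[1, -1], [2, -5/3]].
A has determinant -7; A⁻¹ = [[-3/7, 4/7], [1, -1]].
P⁻¹B = [[-14, -7], [7, 1]].
W = (P⁻¹B)A⁻¹ = [[-1, -1], [-2, 3]].

W = [[-1, -1], [-2, 3]]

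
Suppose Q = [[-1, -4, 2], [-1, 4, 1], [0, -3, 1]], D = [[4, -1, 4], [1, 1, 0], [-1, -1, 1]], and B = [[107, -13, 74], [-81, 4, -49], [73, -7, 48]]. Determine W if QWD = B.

W = Q⁻¹BD⁻¹ (apply Q⁻¹ on the left and D⁻¹ on the right).
Q has determinant -5; Q⁻¹ = [[-7/5, 2/5, 12/5], [-1/5, 1/5, 1/5], [-3/5, 3/5, 8/5]].
D has determinant 5; D⁻¹ = [[1/5, -3/5, -4/5], [-1/5, 8/5, 4/5], [0, 1, 1]].
Q⁻¹B = [[-7, 3, -8], [-23, 2, -15], [4, -1, 3]].
W = (Q⁻¹B)D⁻¹ = [[-2, 1, 0], [-5, 2, 5], [1, -1, -1]].

W = [[-2, 1, 0], [-5, 2, 5], [1, -1, -1]]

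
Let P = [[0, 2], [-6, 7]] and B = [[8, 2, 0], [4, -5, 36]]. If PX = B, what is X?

X = [[4, 2, -6], [4, 1, 0]]

P is on the left of X, so left-multiply by P⁻¹: X = P⁻¹B.
det P = 12, so P⁻¹ = [[7/12, -1/6], [1/2, 0]].
X = P⁻¹B = [[7/12, -1/6], [1/2, 0]] · [[8, 2, 0], [4, -5, 36]] = [[4, 2, -6], [4, 1, 0]].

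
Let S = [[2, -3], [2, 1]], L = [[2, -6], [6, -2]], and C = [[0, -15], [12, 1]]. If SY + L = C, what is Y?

Y = [[2, 0], [2, 3]]

SY = C − L = [[-2, -9], [6, 3]].
Left-multiplying both sides by S⁻¹ gives Y = S⁻¹(C − L).
det S = 8; the adjugate gives S⁻¹ = [[1/8, 3/8], [-1/4, 1/4]].
Y = S⁻¹(C − L) = [[2, 0], [2, 3]].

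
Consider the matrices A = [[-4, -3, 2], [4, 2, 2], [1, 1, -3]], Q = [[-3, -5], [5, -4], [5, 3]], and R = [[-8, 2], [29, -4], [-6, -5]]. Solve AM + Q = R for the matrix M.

AM = R − Q = [[-5, 7], [24, 0], [-11, -8]].
Since A multiplies M on the left, M = A⁻¹(R − Q).
det A = -6; the adjugate gives A⁻¹ = [[4/3, 7/6, 5/3], [-7/3, -5/3, -8/3], [-1/3, -1/6, -2/3]].
M = A⁻¹(R − Q) = [[3, -4], [1, 5], [5, 3]].

M = [[3, -4], [1, 5], [5, 3]]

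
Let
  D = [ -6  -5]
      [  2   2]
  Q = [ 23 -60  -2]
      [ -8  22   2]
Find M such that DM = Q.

M = [[-3, 5, -3], [-1, 6, 4]]

Left-multiplying both sides by D⁻¹ gives M = D⁻¹Q.
det D = -2, so D⁻¹ = [[-1, -5/2], [1, 3]].
M = D⁻¹Q = [[-1, -5/2], [1, 3]] · [[23, -60, -2], [-8, 22, 2]] = [[-3, 5, -3], [-1, 6, 4]].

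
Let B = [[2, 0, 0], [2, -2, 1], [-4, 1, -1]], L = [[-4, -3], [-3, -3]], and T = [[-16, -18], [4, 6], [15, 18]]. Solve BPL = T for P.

P = [[-1, 4], [-3, 5], [-2, -2]]

Left-multiply by B⁻¹ and right-multiply by L⁻¹: P = B⁻¹TL⁻¹.
det B = 2; the adjugate gives B⁻¹ = [[1/2, 0, 0], [-1, -1, -1], [-3, -1, -2]].
det L = 3; the adjugate gives L⁻¹ = [[-1, 1], [1, -4/3]].
B⁻¹T = [[-8, -9], [-3, -6], [14, 12]].
P = (B⁻¹T)L⁻¹ = [[-1, 4], [-3, 5], [-2, -2]].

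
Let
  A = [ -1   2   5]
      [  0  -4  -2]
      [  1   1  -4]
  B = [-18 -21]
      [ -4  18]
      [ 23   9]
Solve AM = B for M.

A is on the left of M, so left-multiply by A⁻¹: M = A⁻¹B.
det A = -2; the adjugate gives A⁻¹ = [[-9, -13/2, -8], [1, 1/2, 1], [-2, -3/2, -2]].
M = A⁻¹B = [[-9, -13/2, -8], [1, 1/2, 1], [-2, -3/2, -2]] · [[-18, -21], [-4, 18], [23, 9]] = [[4, 0], [3, -3], [-4, -3]].

M = [[4, 0], [3, -3], [-4, -3]]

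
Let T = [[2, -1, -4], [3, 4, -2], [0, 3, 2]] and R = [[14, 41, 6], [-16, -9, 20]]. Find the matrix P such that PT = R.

P = [[-2, 6, 5], [-5, -2, -2]]

T is on the right of P, so right-multiply by T⁻¹: P = RT⁻¹.
det T = -2; the adjugate gives T⁻¹ = [[-7, 5, -9], [3, -2, 4], [-9/2, 3, -11/2]].
P = RT⁻¹ = [[14, 41, 6], [-16, -9, 20]] · [[-7, 5, -9], [3, -2, 4], [-9/2, 3, -11/2]] = [[-2, 6, 5], [-5, -2, -2]].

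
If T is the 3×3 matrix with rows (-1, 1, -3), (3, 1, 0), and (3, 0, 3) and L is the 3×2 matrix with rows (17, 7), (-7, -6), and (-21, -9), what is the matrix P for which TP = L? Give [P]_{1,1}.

-3

T is on the left of P, so left-multiply by T⁻¹: P = T⁻¹L.
T has determinant -3; T⁻¹ = [[-1, 1, -1], [3, -2, 3], [1, -1, 4/3]].
P = T⁻¹L = [[-1, 1, -1], [3, -2, 3], [1, -1, 4/3]] · [[17, 7], [-7, -6], [-21, -9]] = [[-3, -4], [2, 6], [-4, 1]].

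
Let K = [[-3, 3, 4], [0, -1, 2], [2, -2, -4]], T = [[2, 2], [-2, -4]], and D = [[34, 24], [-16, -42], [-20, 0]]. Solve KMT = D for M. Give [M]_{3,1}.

4

Left-multiply by K⁻¹ and right-multiply by T⁻¹: M = K⁻¹DT⁻¹.
det K = -4; the adjugate gives K⁻¹ = [[-2, -1, -5/2], [-1, -1, -3/2], [-1/2, 0, -3/4]].
det T = -4; the adjugate gives T⁻¹ = [[1, 1/2], [-1/2, -1/2]].
K⁻¹D = [[-2, -6], [12, 18], [-2, -12]].
M = (K⁻¹D)T⁻¹ = [[1, 2], [3, -3], [4, 5]].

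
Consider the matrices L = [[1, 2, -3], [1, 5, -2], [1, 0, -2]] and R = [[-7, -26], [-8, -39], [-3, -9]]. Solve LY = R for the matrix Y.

Y = [[1, 1], [-1, -6], [2, 5]]

Left-multiplying both sides by L⁻¹ gives Y = L⁻¹R.
det L = 5; the adjugate gives L⁻¹ = [[-2, 4/5, 11/5], [0, 1/5, -1/5], [-1, 2/5, 3/5]].
Y = L⁻¹R = [[-2, 4/5, 11/5], [0, 1/5, -1/5], [-1, 2/5, 3/5]] · [[-7, -26], [-8, -39], [-3, -9]] = [[1, 1], [-1, -6], [2, 5]].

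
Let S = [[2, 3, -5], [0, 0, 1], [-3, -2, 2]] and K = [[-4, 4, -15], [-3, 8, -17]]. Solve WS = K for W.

W = [[4, -3, 4], [6, 3, 5]]

Since S sits to the right of W, W = KS⁻¹.
S has determinant -5; S⁻¹ = [[-2/5, -4/5, -3/5], [3/5, 11/5, 2/5], [0, 1, 0]].
W = KS⁻¹ = [[-4, 4, -15], [-3, 8, -17]] · [[-2/5, -4/5, -3/5], [3/5, 11/5, 2/5], [0, 1, 0]] = [[4, -3, 4], [6, 3, 5]].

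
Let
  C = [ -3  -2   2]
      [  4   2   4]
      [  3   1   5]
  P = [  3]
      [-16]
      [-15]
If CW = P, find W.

Since C multiplies W on the left, W = C⁻¹P.
det C = -6, so C⁻¹ = [[-1, -2, 2], [4/3, 7/2, -10/3], [1/3, 1/2, -1/3]].
W = C⁻¹P = [[-1, -2, 2], [4/3, 7/2, -10/3], [1/3, 1/2, -1/3]] · [[3], [-16], [-15]] = [[-1], [-2], [-2]].

W = [[-1], [-2], [-2]]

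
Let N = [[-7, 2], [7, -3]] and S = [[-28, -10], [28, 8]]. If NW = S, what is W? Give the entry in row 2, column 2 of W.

2

Since N multiplies W on the left, W = N⁻¹S.
det N = 7; the adjugate gives N⁻¹ = [[-3/7, -2/7], [-1, -1]].
W = N⁻¹S = [[-3/7, -2/7], [-1, -1]] · [[-28, -10], [28, 8]] = [[4, 2], [0, 2]].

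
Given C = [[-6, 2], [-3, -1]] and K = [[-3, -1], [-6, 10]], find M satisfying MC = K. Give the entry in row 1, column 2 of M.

1

Since C sits to the right of M, M = KC⁻¹.
det C = 12, so C⁻¹ = [[-1/12, -1/6], [1/4, -1/2]].
M = KC⁻¹ = [[-3, -1], [-6, 10]] · [[-1/12, -1/6], [1/4, -1/2]] = [[0, 1], [3, -4]].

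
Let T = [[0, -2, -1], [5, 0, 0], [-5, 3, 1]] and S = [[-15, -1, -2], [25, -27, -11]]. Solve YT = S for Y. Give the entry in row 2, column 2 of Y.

0

Since T sits to the right of Y, Y = ST⁻¹.
T has determinant -5; T⁻¹ = [[0, 1/5, 0], [1, 1, 1], [-3, -2, -2]].
Y = ST⁻¹ = [[-15, -1, -2], [25, -27, -11]] · [[0, 1/5, 0], [1, 1, 1], [-3, -2, -2]] = [[5, 0, 3], [6, 0, -5]].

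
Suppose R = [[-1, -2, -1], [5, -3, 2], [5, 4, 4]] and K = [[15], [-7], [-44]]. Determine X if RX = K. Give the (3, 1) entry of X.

-1

Since R multiplies X on the left, X = R⁻¹K.
R has determinant 5; R⁻¹ = [[-4, 4/5, -7/5], [-2, 1/5, -3/5], [7, -6/5, 13/5]].
X = R⁻¹K = [[-4, 4/5, -7/5], [-2, 1/5, -3/5], [7, -6/5, 13/5]] · [[15], [-7], [-44]] = [[-4], [-5], [-1]].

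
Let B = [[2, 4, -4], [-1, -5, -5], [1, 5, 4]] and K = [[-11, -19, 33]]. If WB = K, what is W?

Since B sits to the right of W, W = KB⁻¹.
B has determinant 6; B⁻¹ = [[5/6, -6, -20/3], [-1/6, 2, 7/3], [0, -1, -1]].
W = KB⁻¹ = [[-11, -19, 33]] · [[5/6, -6, -20/3], [-1/6, 2, 7/3], [0, -1, -1]] = [[-6, -5, -4]].

W = [[-6, -5, -4]]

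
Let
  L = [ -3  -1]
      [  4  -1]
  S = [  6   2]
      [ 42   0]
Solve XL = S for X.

X = [[-2, 0], [-6, 6]]

Since L sits to the right of X, X = SL⁻¹.
det L = 7; the adjugate gives L⁻¹ = [[-1/7, 1/7], [-4/7, -3/7]].
X = SL⁻¹ = [[6, 2], [42, 0]] · [[-1/7, 1/7], [-4/7, -3/7]] = [[-2, 0], [-6, 6]].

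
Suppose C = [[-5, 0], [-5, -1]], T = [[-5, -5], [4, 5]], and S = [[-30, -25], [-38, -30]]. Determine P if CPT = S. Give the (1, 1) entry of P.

-2

Left-multiply by C⁻¹ and right-multiply by T⁻¹: P = C⁻¹ST⁻¹.
det C = 5; the adjugate gives C⁻¹ = [[-1/5, 0], [1, -1]].
det T = -5, so T⁻¹ = [[-1, -1], [4/5, 1]].
C⁻¹S = [[6, 5], [8, 5]].
P = (C⁻¹S)T⁻¹ = [[-2, -1], [-4, -3]].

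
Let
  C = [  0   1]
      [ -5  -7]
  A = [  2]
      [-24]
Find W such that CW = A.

C is on the left of W, so left-multiply by C⁻¹: W = C⁻¹A.
det C = 5; the adjugate gives C⁻¹ = [[-7/5, -1/5], [1, 0]].
W = C⁻¹A = [[-7/5, -1/5], [1, 0]] · [[2], [-24]] = [[2], [2]].

W = [[2], [2]]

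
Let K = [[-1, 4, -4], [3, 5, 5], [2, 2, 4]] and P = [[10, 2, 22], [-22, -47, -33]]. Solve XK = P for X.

Right-multiplying both sides by K⁻¹ gives X = PK⁻¹.
K has determinant -2; K⁻¹ = [[-5, 12, -20], [1, -2, 7/2], [2, -5, 17/2]].
X = PK⁻¹ = [[10, 2, 22], [-22, -47, -33]] · [[-5, 12, -20], [1, -2, 7/2], [2, -5, 17/2]] = [[-4, 6, -6], [-3, -5, -5]].

X = [[-4, 6, -6], [-3, -5, -5]]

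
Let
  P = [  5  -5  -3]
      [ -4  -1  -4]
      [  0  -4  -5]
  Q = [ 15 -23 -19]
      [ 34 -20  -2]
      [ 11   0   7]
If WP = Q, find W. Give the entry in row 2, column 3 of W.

4

Right-multiplying both sides by P⁻¹ gives W = QP⁻¹.
det P = -3; the adjugate gives P⁻¹ = [[11/3, 13/3, -17/3], [20/3, 25/3, -32/3], [-16/3, -20/3, 25/3]].
W = QP⁻¹ = [[15, -23, -19], [34, -20, -2], [11, 0, 7]] · [[11/3, 13/3, -17/3], [20/3, 25/3, -32/3], [-16/3, -20/3, 25/3]] = [[3, 0, 2], [2, -6, 4], [3, 1, -4]].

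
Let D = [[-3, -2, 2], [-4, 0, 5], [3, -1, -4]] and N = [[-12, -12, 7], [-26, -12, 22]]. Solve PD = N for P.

Since D sits to the right of P, P = ND⁻¹.
det D = -5, so D⁻¹ = [[-1, 2, 2], [1/5, -6/5, -7/5], [-4/5, 9/5, 8/5]].
P = ND⁻¹ = [[-12, -12, 7], [-26, -12, 22]] · [[-1, 2, 2], [1/5, -6/5, -7/5], [-4/5, 9/5, 8/5]] = [[4, 3, 4], [6, 2, 0]].

P = [[4, 3, 4], [6, 2, 0]]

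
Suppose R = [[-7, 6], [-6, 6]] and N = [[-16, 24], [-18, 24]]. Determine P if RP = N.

Left-multiplying both sides by R⁻¹ gives P = R⁻¹N.
det R = -6, so R⁻¹ = [[-1, 1], [-1, 7/6]].
P = R⁻¹N = [[-1, 1], [-1, 7/6]] · [[-16, 24], [-18, 24]] = [[-2, 0], [-5, 4]].

P = [[-2, 0], [-5, 4]]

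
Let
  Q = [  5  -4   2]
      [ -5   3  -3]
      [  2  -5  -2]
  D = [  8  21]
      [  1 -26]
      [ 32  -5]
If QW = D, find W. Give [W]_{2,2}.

Q is on the left of W, so left-multiply by Q⁻¹: W = Q⁻¹D.
det Q = -3; the adjugate gives Q⁻¹ = [[7, 6, -2], [16/3, 14/3, -5/3], [-19/3, -17/3, 5/3]].
W = Q⁻¹D = [[7, 6, -2], [16/3, 14/3, -5/3], [-19/3, -17/3, 5/3]] · [[8, 21], [1, -26], [32, -5]] = [[-2, 1], [-6, -1], [-3, 6]].

-1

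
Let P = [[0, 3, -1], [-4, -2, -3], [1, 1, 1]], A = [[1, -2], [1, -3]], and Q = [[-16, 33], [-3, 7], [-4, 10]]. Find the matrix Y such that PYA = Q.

Y = [[3, 5], [-5, -2], [0, -5]]

Y = P⁻¹QA⁻¹ (apply P⁻¹ on the left and A⁻¹ on the right).
det P = 5, so P⁻¹ = [[1/5, -4/5, -11/5], [1/5, 1/5, 4/5], [-2/5, 3/5, 12/5]].
det A = -1, so A⁻¹ = [[3, -2], [1, -1]].
P⁻¹Q = [[8, -21], [-7, 16], [-5, 15]].
Y = (P⁻¹Q)A⁻¹ = [[3, 5], [-5, -2], [0, -5]].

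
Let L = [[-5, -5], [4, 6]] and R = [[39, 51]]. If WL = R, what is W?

W = [[-3, 6]]

L is on the right of W, so right-multiply by L⁻¹: W = RL⁻¹.
L has determinant -10; L⁻¹ = [[-3/5, -1/2], [2/5, 1/2]].
W = RL⁻¹ = [[39, 51]] · [[-3/5, -1/2], [2/5, 1/2]] = [[-3, 6]].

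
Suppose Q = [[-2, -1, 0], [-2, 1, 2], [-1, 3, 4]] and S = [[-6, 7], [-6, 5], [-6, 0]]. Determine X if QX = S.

X = [[0, -3], [6, -1], [-6, 0]]

Q is on the left of X, so left-multiply by Q⁻¹: X = Q⁻¹S.
Q has determinant -2; Q⁻¹ = [[1, -2, 1], [-3, 4, -2], [5/2, -7/2, 2]].
X = Q⁻¹S = [[1, -2, 1], [-3, 4, -2], [5/2, -7/2, 2]] · [[-6, 7], [-6, 5], [-6, 0]] = [[0, -3], [6, -1], [-6, 0]].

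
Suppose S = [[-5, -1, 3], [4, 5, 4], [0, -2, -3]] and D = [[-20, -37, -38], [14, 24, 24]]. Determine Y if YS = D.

S is on the right of Y, so right-multiply by S⁻¹: Y = DS⁻¹.
det S = -1; the adjugate gives S⁻¹ = [[7, 9, 19], [-12, -15, -32], [8, 10, 21]].
Y = DS⁻¹ = [[-20, -37, -38], [14, 24, 24]] · [[7, 9, 19], [-12, -15, -32], [8, 10, 21]] = [[0, -5, 6], [2, 6, 2]].

Y = [[0, -5, 6], [2, 6, 2]]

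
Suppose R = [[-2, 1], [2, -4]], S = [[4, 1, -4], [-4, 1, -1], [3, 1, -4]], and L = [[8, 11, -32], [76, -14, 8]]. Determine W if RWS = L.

W = [[-3, 0, -2], [-3, 4, 0]]

Isolating W: multiply by R⁻¹ from the left and S⁻¹ from the right, so W = R⁻¹LS⁻¹.
R has determinant 6; R⁻¹ = [[-2/3, -1/6], [-1/3, -1/3]].
det S = -3; the adjugate gives S⁻¹ = [[1, 0, -1], [19/3, 4/3, -20/3], [7/3, 1/3, -8/3]].
R⁻¹L = [[-18, -5, 20], [-28, 1, 8]].
W = (R⁻¹L)S⁻¹ = [[-3, 0, -2], [-3, 4, 0]].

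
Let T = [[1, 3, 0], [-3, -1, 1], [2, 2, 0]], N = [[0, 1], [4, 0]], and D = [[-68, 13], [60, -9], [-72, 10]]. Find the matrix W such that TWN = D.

Isolating W: multiply by T⁻¹ from the left and N⁻¹ from the right, so W = T⁻¹DN⁻¹.
det T = 4; the adjugate gives T⁻¹ = [[-1/2, 0, 3/4], [1/2, 0, -1/4], [-1, 1, 2]].
det N = -4; the adjugate gives N⁻¹ = [[0, 1/4], [1, 0]].
T⁻¹D = [[-20, 1], [-16, 4], [-16, -2]].
W = (T⁻¹D)N⁻¹ = [[1, -5], [4, -4], [-2, -4]].

W = [[1, -5], [4, -4], [-2, -4]]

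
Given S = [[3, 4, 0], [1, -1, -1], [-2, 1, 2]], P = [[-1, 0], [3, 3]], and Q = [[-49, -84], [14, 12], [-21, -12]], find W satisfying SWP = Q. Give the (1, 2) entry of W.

-4

W = S⁻¹QP⁻¹ (apply S⁻¹ on the left and P⁻¹ on the right).
det S = -3, so S⁻¹ = [[1/3, 8/3, 4/3], [0, -2, -1], [1/3, 11/3, 7/3]].
det P = -3; the adjugate gives P⁻¹ = [[-1, 0], [1, 1/3]].
S⁻¹Q = [[-7, -12], [-7, -12], [-14, -12]].
W = (S⁻¹Q)P⁻¹ = [[-5, -4], [-5, -4], [2, -4]].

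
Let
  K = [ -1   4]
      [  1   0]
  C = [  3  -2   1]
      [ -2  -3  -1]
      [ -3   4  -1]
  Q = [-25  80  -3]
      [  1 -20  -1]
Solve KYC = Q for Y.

Y = [[2, 4, -1], [-5, -3, -1]]

Isolating Y: multiply by K⁻¹ from the left and C⁻¹ from the right, so Y = K⁻¹QC⁻¹.
K has determinant -4; K⁻¹ = [[0, 1], [1/4, 1/4]].
det C = 2, so C⁻¹ = [[7/2, 1, 5/2], [1/2, 0, 1/2], [-17/2, -3, -13/2]].
K⁻¹Q = [[1, -20, -1], [-6, 15, -1]].
Y = (K⁻¹Q)C⁻¹ = [[2, 4, -1], [-5, -3, -1]].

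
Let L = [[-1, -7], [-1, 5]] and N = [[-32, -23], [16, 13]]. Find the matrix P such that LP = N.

P = [[4, 2], [4, 3]]

Left-multiplying both sides by L⁻¹ gives P = L⁻¹N.
det L = -12; the adjugate gives L⁻¹ = [[-5/12, -7/12], [-1/12, 1/12]].
P = L⁻¹N = [[-5/12, -7/12], [-1/12, 1/12]] · [[-32, -23], [16, 13]] = [[4, 2], [4, 3]].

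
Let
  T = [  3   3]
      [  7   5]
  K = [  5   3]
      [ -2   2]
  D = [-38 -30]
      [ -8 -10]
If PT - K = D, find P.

P = [[-4, -3], [-1, -1]]

PT = D + K = [[-33, -27], [-10, -8]].
Right-multiplying both sides by T⁻¹ gives P = (D + K)T⁻¹.
det T = -6; the adjugate gives T⁻¹ = [[-5/6, 1/2], [7/6, -1/2]].
P = (D + K)T⁻¹ = [[-4, -3], [-1, -1]].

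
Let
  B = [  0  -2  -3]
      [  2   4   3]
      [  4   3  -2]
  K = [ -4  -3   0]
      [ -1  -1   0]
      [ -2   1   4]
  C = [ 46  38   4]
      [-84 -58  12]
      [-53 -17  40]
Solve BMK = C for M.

M = [[-1, 4, -2], [4, -1, 4], [1, 2, -3]]

Left-multiply by B⁻¹ and right-multiply by K⁻¹: M = B⁻¹CK⁻¹.
B has determinant -2; B⁻¹ = [[17/2, 13/2, -3], [-8, -6, 3], [5, 4, -2]].
K has determinant 4; K⁻¹ = [[-1, 3, 0], [1, -4, 0], [-3/4, 5/2, 1/4]].
B⁻¹C = [[4, -3, -8], [-23, -7, 16], [0, -8, -12]].
M = (B⁻¹C)K⁻¹ = [[-1, 4, -2], [4, -1, 4], [1, 2, -3]].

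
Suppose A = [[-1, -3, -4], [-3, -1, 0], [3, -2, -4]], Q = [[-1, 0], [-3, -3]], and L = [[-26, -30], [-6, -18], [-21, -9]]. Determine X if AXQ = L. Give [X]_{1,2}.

-1

X = A⁻¹LQ⁻¹ (apply A⁻¹ on the left and Q⁻¹ on the right).
A has determinant -4; A⁻¹ = [[-1, 1, 1], [3, -4, -3], [-9/4, 11/4, 2]].
Q has determinant 3; Q⁻¹ = [[-1, 0], [1, -1/3]].
A⁻¹L = [[-1, 3], [9, 9], [0, 0]].
X = (A⁻¹L)Q⁻¹ = [[4, -1], [0, -3], [0, 0]].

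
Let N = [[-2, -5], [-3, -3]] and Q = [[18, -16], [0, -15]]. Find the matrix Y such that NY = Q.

Y = [[6, 3], [-6, 2]]

Left-multiplying both sides by N⁻¹ gives Y = N⁻¹Q.
det N = -9; the adjugate gives N⁻¹ = [[1/3, -5/9], [-1/3, 2/9]].
Y = N⁻¹Q = [[1/3, -5/9], [-1/3, 2/9]] · [[18, -16], [0, -15]] = [[6, 3], [-6, 2]].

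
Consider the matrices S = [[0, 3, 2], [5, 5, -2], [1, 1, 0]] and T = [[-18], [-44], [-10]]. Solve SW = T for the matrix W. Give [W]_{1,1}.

-6

S is on the left of W, so left-multiply by S⁻¹: W = S⁻¹T.
det S = -6; the adjugate gives S⁻¹ = [[-1/3, -1/3, 8/3], [1/3, 1/3, -5/3], [0, -1/2, 5/2]].
W = S⁻¹T = [[-1/3, -1/3, 8/3], [1/3, 1/3, -5/3], [0, -1/2, 5/2]] · [[-18], [-44], [-10]] = [[-6], [-4], [-3]].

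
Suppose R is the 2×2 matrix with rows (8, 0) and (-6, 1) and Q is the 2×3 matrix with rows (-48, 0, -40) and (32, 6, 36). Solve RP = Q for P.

Left-multiplying both sides by R⁻¹ gives P = R⁻¹Q.
R has determinant 8; R⁻¹ = [[1/8, 0], [3/4, 1]].
P = R⁻¹Q = [[1/8, 0], [3/4, 1]] · [[-48, 0, -40], [32, 6, 36]] = [[-6, 0, -5], [-4, 6, 6]].

P = [[-6, 0, -5], [-4, 6, 6]]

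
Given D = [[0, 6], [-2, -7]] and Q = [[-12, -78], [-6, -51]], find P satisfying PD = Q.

P = [[-6, 6], [-5, 3]]

Right-multiplying both sides by D⁻¹ gives P = QD⁻¹.
det D = 12, so D⁻¹ = [[-7/12, -1/2], [1/6, 0]].
P = QD⁻¹ = [[-12, -78], [-6, -51]] · [[-7/12, -1/2], [1/6, 0]] = [[-6, 6], [-5, 3]].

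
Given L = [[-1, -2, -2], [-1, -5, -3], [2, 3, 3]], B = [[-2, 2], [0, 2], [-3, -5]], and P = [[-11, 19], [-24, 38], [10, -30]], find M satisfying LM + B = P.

LM = P − B = [[-9, 17], [-24, 36], [13, -25]].
L is on the left of M, so left-multiply by L⁻¹: M = L⁻¹(P − B).
L has determinant -2; L⁻¹ = [[3, 0, 2], [3/2, -1/2, 1/2], [-7/2, 1/2, -3/2]].
M = L⁻¹(P − B) = [[-1, 1], [5, -5], [0, -4]].

M = [[-1, 1], [5, -5], [0, -4]]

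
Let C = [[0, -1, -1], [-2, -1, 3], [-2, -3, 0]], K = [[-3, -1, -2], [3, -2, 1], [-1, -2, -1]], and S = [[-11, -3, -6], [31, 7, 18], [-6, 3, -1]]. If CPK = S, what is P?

P = [[1, 4, 0], [1, -1, -2], [0, 4, -3]]

Isolating P: multiply by C⁻¹ from the left and K⁻¹ from the right, so P = C⁻¹SK⁻¹.
det C = 2; the adjugate gives C⁻¹ = [[9/2, 3/2, -2], [-3, -1, 1], [2, 1, -1]].
K has determinant 2; K⁻¹ = [[2, 3/2, -5/2], [1, 1/2, -3/2], [-4, -5/2, 9/2]].
C⁻¹S = [[9, -9, 2], [-4, 5, -1], [15, -2, 7]].
P = (C⁻¹S)K⁻¹ = [[1, 4, 0], [1, -1, -2], [0, 4, -3]].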